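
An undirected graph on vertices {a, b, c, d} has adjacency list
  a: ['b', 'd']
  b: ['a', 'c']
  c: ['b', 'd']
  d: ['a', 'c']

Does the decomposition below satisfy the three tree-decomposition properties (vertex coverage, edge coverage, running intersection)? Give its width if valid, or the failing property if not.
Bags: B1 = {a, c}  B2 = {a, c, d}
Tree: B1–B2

No — vertex b appears in no bag.

A tree decomposition must satisfy three properties: every vertex lies in some bag; for every edge, both endpoints lie together in some bag; and for every vertex, the bags containing it form a connected subtree. Here vertex b appears in no bag, so the decomposition is invalid.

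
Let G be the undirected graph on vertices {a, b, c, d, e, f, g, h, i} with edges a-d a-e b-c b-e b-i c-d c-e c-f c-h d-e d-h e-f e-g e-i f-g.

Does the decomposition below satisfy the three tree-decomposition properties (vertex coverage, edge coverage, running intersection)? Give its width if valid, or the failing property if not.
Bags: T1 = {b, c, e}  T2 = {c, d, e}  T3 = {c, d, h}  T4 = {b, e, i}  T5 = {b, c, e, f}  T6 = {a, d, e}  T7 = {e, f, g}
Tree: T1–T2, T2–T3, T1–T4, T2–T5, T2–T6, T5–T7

No — bags containing vertex b are not connected in the tree.

A tree decomposition must satisfy three properties: every vertex lies in some bag; for every edge, both endpoints lie together in some bag; and for every vertex, the bags containing it form a connected subtree. Here bags containing vertex b are not connected in the tree, so the decomposition is invalid.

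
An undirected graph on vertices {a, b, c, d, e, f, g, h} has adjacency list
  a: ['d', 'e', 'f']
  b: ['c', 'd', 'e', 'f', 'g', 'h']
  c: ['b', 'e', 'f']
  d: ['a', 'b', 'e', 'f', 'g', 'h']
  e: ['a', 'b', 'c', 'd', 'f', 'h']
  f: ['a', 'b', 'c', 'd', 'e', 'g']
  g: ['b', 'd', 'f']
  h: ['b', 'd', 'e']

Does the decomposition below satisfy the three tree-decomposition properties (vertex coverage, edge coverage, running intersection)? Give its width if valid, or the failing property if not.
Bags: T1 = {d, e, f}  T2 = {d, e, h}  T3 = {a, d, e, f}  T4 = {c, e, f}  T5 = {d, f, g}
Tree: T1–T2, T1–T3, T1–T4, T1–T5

No — vertex b appears in no bag.

A tree decomposition must satisfy three properties: every vertex lies in some bag; for every edge, both endpoints lie together in some bag; and for every vertex, the bags containing it form a connected subtree. Here vertex b appears in no bag, so the decomposition is invalid.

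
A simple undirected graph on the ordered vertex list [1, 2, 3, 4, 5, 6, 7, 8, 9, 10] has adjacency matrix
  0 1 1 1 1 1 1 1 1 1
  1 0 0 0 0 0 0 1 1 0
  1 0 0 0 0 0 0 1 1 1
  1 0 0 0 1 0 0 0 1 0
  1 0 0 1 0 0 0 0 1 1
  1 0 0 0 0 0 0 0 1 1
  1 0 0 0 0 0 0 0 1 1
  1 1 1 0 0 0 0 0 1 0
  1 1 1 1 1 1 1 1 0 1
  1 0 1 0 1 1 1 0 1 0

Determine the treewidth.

3

A width-3 tree decomposition is:
Bags: B1 = {1, 3, 9, 10}  B2 = {1, 6, 9, 10}  B3 = {1, 3, 8, 9}  B4 = {1, 5, 9, 10}  B5 = {1, 7, 9, 10}  B6 = {1, 4, 5, 9}  B7 = {1, 2, 8, 9}
Tree: B1–B2, B1–B3, B1–B4, B1–B5, B4–B6, B3–B7
Each bag holds 4 vertices, so the decomposition has width 3, which upper-bounds the treewidth. On the other hand G contains the 4-clique {1, 2, 8, 9}. A clique must lie in a single bag of any decomposition, so no decomposition can have width below 3. The upper and lower bounds meet at 3, so that is the treewidth.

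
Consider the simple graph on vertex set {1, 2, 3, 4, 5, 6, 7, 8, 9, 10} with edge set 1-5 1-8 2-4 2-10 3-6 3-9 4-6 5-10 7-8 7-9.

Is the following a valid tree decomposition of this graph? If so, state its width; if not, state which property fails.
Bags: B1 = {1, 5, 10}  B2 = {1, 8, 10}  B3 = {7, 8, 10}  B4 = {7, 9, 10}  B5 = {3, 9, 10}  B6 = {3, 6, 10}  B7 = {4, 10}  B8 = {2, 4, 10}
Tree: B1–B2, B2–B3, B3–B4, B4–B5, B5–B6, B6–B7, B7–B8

A tree decomposition must satisfy three properties: every vertex lies in some bag; for every edge, both endpoints lie together in some bag; and for every vertex, the bags containing it form a connected subtree. Here edge (6,4) lies in no bag, so the decomposition is invalid.

No — edge (6,4) lies in no bag.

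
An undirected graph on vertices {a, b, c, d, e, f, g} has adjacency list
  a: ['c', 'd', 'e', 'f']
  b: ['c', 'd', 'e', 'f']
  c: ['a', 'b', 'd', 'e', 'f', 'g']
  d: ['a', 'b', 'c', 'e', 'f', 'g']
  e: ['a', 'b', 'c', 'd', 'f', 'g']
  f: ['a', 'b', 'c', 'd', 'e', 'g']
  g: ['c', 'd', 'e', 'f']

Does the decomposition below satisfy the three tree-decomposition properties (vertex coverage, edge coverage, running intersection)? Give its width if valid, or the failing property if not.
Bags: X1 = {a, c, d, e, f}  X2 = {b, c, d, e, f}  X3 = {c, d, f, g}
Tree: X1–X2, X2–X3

A tree decomposition must satisfy three properties: every vertex lies in some bag; for every edge, both endpoints lie together in some bag; and for every vertex, the bags containing it form a connected subtree. Here edge (e,g) lies in no bag, so the decomposition is invalid.

No — edge (e,g) lies in no bag.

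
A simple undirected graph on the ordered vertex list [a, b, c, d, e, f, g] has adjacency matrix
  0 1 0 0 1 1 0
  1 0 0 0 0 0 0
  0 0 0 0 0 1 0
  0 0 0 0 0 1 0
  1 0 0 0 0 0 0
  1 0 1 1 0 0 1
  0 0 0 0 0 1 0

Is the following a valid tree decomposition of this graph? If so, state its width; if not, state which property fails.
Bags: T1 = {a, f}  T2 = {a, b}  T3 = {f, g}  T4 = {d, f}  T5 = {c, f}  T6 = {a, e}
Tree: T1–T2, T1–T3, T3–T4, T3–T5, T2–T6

Checking the three conditions: (i) the bags cover all of {a, b, c, d, e, f, g}; (ii) for each edge, some bag contains both endpoints; (iii) the bags containing any fixed vertex form a subtree. All hold, so the decomposition is valid with width 2 − 1 = 1.

Yes; width 1.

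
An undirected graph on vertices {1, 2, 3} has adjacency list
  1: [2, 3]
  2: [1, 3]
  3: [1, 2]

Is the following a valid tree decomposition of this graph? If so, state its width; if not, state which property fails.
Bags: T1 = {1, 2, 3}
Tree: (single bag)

Vertex coverage: the bags together contain {1, 2, 3}, the full vertex set. Edge coverage: each edge of G has both endpoints in at least one bag. Running intersection: for every vertex, the bags containing it form a connected subtree. All three properties hold, so this is a valid tree decomposition of width max|bag| − 1 = 2, and hence tw(G) ≤ 2.

Yes; width 2.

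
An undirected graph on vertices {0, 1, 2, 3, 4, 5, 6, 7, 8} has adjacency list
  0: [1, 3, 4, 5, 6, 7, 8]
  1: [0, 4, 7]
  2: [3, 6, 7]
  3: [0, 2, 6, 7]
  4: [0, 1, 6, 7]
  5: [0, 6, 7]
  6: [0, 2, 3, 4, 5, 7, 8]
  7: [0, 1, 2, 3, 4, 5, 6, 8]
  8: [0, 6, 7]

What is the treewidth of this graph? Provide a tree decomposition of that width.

Treewidth 3.
One optimal decomposition is:
Bags: B1 = {0, 3, 6, 7}  B2 = {0, 6, 7, 8}  B3 = {0, 5, 6, 7}  B4 = {0, 4, 6, 7}  B5 = {0, 1, 4, 7}  B6 = {2, 3, 6, 7}
Tree: B1–B2, B1–B3, B3–B4, B4–B5, B1–B6

The largest bag has 4 vertices, giving width 3; this decomposition certifies tw(G) ≤ 3. For the lower bound, the 4 vertices {0, 1, 4, 7} are pairwise adjacent, and any tree decomposition puts a clique entirely inside one bag — forcing width ≥ 3. Therefore the treewidth is 3.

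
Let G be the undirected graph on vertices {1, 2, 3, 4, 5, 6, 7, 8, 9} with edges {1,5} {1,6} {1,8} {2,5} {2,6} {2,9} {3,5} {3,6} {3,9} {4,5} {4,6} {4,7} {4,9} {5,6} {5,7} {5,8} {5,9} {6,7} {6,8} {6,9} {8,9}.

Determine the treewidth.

A width-3 tree decomposition is:
Bags: B1 = {3, 5, 6, 9}  B2 = {5, 6, 8, 9}  B3 = {2, 5, 6, 9}  B4 = {1, 5, 6, 8}  B5 = {4, 5, 6, 9}  B6 = {4, 5, 6, 7}
Tree: B1–B2, B2–B3, B2–B4, B1–B5, B5–B6
The largest bag has 4 vertices, giving width 3; this decomposition certifies tw(G) ≤ 3. For the lower bound, the 4 vertices {1, 5, 6, 8} are pairwise adjacent, and any tree decomposition puts a clique entirely inside one bag — forcing width ≥ 3. Therefore the treewidth is 3.

3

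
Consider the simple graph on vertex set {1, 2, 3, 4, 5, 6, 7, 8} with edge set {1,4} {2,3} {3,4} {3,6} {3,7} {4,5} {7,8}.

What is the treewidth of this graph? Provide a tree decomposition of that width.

Treewidth 1.
Bags: B1 = {3, 4}  B2 = {3, 7}  B3 = {3, 6}  B4 = {4, 5}  B5 = {2, 3}  B6 = {7, 8}  B7 = {1, 4}
Tree: B1–B2, B2–B3, B1–B4, B1–B5, B2–B6, B1–B7

The largest bag has 2 vertices, giving width 1; this decomposition certifies tw(G) ≤ 1. G has an edge, so its treewidth is at least 1. Hence tw(G) = 1 exactly.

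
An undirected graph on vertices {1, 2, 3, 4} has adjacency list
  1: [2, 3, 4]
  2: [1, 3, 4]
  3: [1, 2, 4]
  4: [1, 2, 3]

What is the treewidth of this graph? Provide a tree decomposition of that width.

With just one bag of size 4, the width is 4 − 1 = 3, so tw(G) ≤ 3. For the lower bound, the 4 vertices {1, 2, 3, 4} are pairwise adjacent, and any tree decomposition puts a clique entirely inside one bag — forcing width ≥ 3. Therefore the treewidth is 3.

Treewidth 3.
One such decomposition:
Bags: B1 = {1, 2, 3, 4}
Tree: (single bag)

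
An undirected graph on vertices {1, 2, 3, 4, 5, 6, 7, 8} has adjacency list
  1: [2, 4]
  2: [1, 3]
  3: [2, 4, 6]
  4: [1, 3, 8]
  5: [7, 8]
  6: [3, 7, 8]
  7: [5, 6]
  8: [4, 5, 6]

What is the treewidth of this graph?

A width-2 tree decomposition is:
Bags: B1 = {5, 6, 7}  B2 = {5, 6, 8}  B3 = {3, 6, 8}  B4 = {3, 4, 8}  B5 = {2, 3, 4}  B6 = {1, 2, 4}
Tree: B1–B2, B2–B3, B3–B4, B4–B5, B5–B6
Each bag holds 3 vertices, so the decomposition has width 2, which upper-bounds the treewidth. For the lower bound, G contains the cycle 7–5–8–6–7, so G is not a forest; only forests have treewidth ≤ 1, hence tw(G) ≥ 2. Hence tw(G) = 2 exactly.

2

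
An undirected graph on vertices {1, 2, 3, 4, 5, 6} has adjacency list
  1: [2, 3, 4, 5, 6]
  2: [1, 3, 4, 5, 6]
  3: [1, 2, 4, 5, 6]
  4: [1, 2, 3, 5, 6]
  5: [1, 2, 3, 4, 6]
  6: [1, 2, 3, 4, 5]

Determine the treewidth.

A width-5 tree decomposition is:
Bags: B1 = {1, 2, 3, 4, 5, 6}
Tree: (single bag)
A single bag containing all 6 vertices is trivially a valid decomposition of width 5. For the lower bound, the 6 vertices {1, 2, 3, 4, 5, 6} are pairwise adjacent, and any tree decomposition puts a clique entirely inside one bag — forcing width ≥ 5. Combining the bounds, tw(G) = 5.

5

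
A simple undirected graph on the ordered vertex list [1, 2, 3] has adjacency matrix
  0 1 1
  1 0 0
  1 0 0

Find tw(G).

1

A width-1 tree decomposition is:
Bags: B1 = {1, 2}  B2 = {1, 3}
Tree: B1–B2
Each bag holds 2 vertices, so the decomposition has width 1, which upper-bounds the treewidth. Any graph with an edge has treewidth ≥ 1, and G has the edge 2–1. Combining the bounds, tw(G) = 1.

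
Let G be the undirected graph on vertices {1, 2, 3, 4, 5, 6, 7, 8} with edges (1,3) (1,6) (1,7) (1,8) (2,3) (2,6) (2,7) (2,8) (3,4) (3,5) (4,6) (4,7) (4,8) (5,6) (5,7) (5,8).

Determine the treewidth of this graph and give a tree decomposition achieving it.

Every bag has size at most 5, so the width is 5 − 1 = 4 and tw(G) ≤ 4. For the lower bound: the 5 vertex sets {1,8}, {2,7}, {3,4}, {5}, {6} are disjoint, each induces a connected subgraph, and every pair is joined by at least one edge of G. Contracting each set to a single vertex therefore yields K_{5} as a minor, and since treewidth is minor-monotone, tw(G) ≥ tw(K_{5}) = 4. Hence tw(G) = 4 exactly.

Treewidth 4.
One such decomposition:
Bags: B1 = {1, 2, 4, 5, 8}  B2 = {1, 2, 4, 5, 7}  B3 = {1, 2, 3, 4, 5}  B4 = {1, 2, 4, 5, 6}
Tree: B1–B2, B2–B3, B3–B4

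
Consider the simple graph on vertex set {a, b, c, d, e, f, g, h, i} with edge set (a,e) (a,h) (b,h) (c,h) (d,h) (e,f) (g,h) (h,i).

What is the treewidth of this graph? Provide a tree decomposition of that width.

Every bag has size at most 2, so the width is 2 − 1 = 1 and tw(G) ≤ 1. G has an edge, so its treewidth is at least 1. Therefore the treewidth is 1.

Treewidth 1.
One optimal decomposition is:
Bags: B1 = {g, h}  B2 = {a, h}  B3 = {a, e}  B4 = {d, h}  B5 = {c, h}  B6 = {e, f}  B7 = {h, i}  B8 = {b, h}
Tree: B1–B2, B2–B3, B1–B4, B4–B5, B3–B6, B4–B7, B5–B8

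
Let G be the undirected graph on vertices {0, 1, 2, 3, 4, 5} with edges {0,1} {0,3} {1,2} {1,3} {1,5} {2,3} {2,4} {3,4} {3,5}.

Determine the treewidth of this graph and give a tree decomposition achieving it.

Every bag has size at most 3, so the width is 3 − 1 = 2 and tw(G) ≤ 2. For the lower bound, the 3 vertices {0, 1, 3} are pairwise adjacent, and any tree decomposition puts a clique entirely inside one bag — forcing width ≥ 2. Hence tw(G) = 2 exactly.

Treewidth 2.
One optimal decomposition is:
Bags: B1 = {1, 2, 3}  B2 = {0, 1, 3}  B3 = {1, 3, 5}  B4 = {2, 3, 4}
Tree: B1–B2, B1–B3, B1–B4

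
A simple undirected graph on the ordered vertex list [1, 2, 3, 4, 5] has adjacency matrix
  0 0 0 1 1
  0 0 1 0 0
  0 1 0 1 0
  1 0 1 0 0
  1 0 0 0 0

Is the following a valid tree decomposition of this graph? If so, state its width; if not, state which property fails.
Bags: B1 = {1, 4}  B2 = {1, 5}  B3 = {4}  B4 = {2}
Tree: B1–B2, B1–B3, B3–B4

No — vertex 3 appears in no bag.

A tree decomposition must satisfy three properties: every vertex lies in some bag; for every edge, both endpoints lie together in some bag; and for every vertex, the bags containing it form a connected subtree. Here vertex 3 appears in no bag, so the decomposition is invalid.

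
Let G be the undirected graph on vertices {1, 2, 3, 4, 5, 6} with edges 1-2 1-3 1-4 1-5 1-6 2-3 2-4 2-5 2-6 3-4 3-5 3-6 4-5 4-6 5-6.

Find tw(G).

5

A width-5 tree decomposition is:
Bags: B1 = {1, 2, 3, 4, 5, 6}
Tree: (single bag)
A single bag containing all 6 vertices is trivially a valid decomposition of width 5. For the lower bound, the 6 vertices {1, 2, 3, 4, 5, 6} are pairwise adjacent, and any tree decomposition puts a clique entirely inside one bag — forcing width ≥ 5. The upper and lower bounds meet at 5, so that is the treewidth.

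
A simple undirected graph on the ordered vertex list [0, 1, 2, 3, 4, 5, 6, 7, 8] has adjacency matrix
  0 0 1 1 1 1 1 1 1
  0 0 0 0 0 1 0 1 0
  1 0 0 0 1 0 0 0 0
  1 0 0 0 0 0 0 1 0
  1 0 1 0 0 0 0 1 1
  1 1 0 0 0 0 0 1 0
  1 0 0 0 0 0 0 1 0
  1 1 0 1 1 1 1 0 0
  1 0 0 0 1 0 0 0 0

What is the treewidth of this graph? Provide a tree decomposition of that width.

Treewidth 2.
One optimal decomposition is:
Bags: B1 = {0, 3, 7}  B2 = {0, 5, 7}  B3 = {0, 6, 7}  B4 = {0, 4, 7}  B5 = {1, 5, 7}  B6 = {0, 2, 4}  B7 = {0, 4, 8}
Tree: B1–B2, B2–B3, B1–B4, B2–B5, B4–B6, B6–B7

Each bag holds 3 vertices, so the decomposition has width 2, which upper-bounds the treewidth. Conversely, {0, 4, 8} is a clique of size 3, and the vertices of any clique must share a bag in every tree decomposition; so some bag has ≥ 3 vertices and tw(G) ≥ 2. Therefore the treewidth is 2.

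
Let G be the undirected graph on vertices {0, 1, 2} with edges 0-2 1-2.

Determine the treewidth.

A width-1 tree decomposition is:
Bags: B1 = {0, 2}  B2 = {1, 2}
Tree: B1–B2
Each bag holds 2 vertices, so the decomposition has width 1, which upper-bounds the treewidth. Any graph with an edge has treewidth ≥ 1, and G has the edge 2–0. Therefore the treewidth is 1.

1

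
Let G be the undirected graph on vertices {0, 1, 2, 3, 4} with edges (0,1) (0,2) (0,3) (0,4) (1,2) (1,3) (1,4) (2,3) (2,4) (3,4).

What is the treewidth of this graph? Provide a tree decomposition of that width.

A single bag containing all 5 vertices is trivially a valid decomposition of width 4. On the other hand G contains the 5-clique {0, 1, 2, 3, 4}. A clique must lie in a single bag of any decomposition, so no decomposition can have width below 4. Therefore the treewidth is 4.

Treewidth 4.
One optimal decomposition is:
Bags: B1 = {0, 1, 2, 3, 4}
Tree: (single bag)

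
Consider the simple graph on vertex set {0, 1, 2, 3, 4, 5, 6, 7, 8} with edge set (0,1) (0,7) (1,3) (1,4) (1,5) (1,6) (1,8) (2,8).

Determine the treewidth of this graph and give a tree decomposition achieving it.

Each bag holds 2 vertices, so the decomposition has width 1, which upper-bounds the treewidth. Since G has at least one edge (e.g. 6–1), it is not an edgeless graph, so tw(G) ≥ 1. Therefore the treewidth is 1.

Treewidth 1.
One such decomposition:
Bags: B1 = {1, 6}  B2 = {0, 1}  B3 = {1, 3}  B4 = {0, 7}  B5 = {1, 8}  B6 = {1, 4}  B7 = {2, 8}  B8 = {1, 5}
Tree: B1–B2, B1–B3, B2–B4, B1–B5, B2–B6, B5–B7, B5–B8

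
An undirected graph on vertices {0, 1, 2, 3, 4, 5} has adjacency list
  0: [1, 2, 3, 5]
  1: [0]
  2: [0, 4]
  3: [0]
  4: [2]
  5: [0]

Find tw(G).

1

A width-1 tree decomposition is:
Bags: B1 = {0, 2}  B2 = {0, 5}  B3 = {0, 1}  B4 = {0, 3}  B5 = {2, 4}
Tree: B1–B2, B2–B3, B2–B4, B1–B5
Each bag holds 2 vertices, so the decomposition has width 1, which upper-bounds the treewidth. Any graph with an edge has treewidth ≥ 1, and G has the edge 0–2. The upper and lower bounds meet at 1, so that is the treewidth.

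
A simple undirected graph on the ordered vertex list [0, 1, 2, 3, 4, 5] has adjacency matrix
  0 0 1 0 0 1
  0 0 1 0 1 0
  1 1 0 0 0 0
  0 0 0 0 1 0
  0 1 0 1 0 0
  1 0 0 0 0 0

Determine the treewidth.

1

A width-1 tree decomposition is:
Bags: B1 = {3, 4}  B2 = {1, 4}  B3 = {1, 2}  B4 = {0, 2}  B5 = {0, 5}
Tree: B1–B2, B2–B3, B3–B4, B4–B5
Each bag holds 2 vertices, so the decomposition has width 1, which upper-bounds the treewidth. Since G has at least one edge (e.g. 3–4), it is not an edgeless graph, so tw(G) ≥ 1. Hence tw(G) = 1 exactly.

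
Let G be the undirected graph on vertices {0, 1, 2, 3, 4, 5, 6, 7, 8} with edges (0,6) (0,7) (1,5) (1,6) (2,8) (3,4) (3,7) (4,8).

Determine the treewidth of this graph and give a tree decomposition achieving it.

Every bag has size at most 2, so the width is 2 − 1 = 1 and tw(G) ≤ 1. G has an edge, so its treewidth is at least 1. Therefore the treewidth is 1.

Treewidth 1.
One optimal decomposition is:
Bags: B1 = {2, 8}  B2 = {4, 8}  B3 = {3, 4}  B4 = {3, 7}  B5 = {0, 7}  B6 = {0, 6}  B7 = {1, 6}  B8 = {1, 5}
Tree: B1–B2, B2–B3, B3–B4, B4–B5, B5–B6, B6–B7, B7–B8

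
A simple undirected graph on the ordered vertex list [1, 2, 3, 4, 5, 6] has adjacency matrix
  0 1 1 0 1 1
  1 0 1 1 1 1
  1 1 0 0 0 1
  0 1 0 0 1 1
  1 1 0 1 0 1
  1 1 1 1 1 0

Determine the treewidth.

A width-3 tree decomposition is:
Bags: B1 = {1, 2, 5, 6}  B2 = {2, 4, 5, 6}  B3 = {1, 2, 3, 6}
Tree: B1–B2, B1–B3
The largest bag has 4 vertices, giving width 3; this decomposition certifies tw(G) ≤ 3. Conversely, {1, 2, 3, 6} is a clique of size 4, and the vertices of any clique must share a bag in every tree decomposition; so some bag has ≥ 4 vertices and tw(G) ≥ 3. Therefore the treewidth is 3.

3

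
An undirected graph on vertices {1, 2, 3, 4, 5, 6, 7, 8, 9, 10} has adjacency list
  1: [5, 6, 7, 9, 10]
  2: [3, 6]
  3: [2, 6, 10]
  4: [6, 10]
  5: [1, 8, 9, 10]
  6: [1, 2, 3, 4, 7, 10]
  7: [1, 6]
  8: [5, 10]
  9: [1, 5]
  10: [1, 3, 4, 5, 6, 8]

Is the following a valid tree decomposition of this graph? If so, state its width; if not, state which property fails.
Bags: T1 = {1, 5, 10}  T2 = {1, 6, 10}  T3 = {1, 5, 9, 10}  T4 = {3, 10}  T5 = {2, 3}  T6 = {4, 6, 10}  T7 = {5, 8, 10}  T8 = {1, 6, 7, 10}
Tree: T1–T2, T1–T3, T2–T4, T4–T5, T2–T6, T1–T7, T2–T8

A tree decomposition must satisfy three properties: every vertex lies in some bag; for every edge, both endpoints lie together in some bag; and for every vertex, the bags containing it form a connected subtree. Here edge (6,3) lies in no bag, so the decomposition is invalid.

No — edge (6,3) lies in no bag.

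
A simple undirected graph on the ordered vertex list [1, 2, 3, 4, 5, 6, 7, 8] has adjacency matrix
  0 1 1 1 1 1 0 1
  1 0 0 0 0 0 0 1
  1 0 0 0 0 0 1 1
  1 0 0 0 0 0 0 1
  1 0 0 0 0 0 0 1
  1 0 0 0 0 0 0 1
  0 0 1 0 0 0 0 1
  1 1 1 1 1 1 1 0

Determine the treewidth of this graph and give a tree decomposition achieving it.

Each bag holds 3 vertices, so the decomposition has width 2, which upper-bounds the treewidth. On the other hand G contains the 3-clique {1, 2, 8}. A clique must lie in a single bag of any decomposition, so no decomposition can have width below 2. Combining the bounds, tw(G) = 2.

Treewidth 2.
One optimal decomposition is:
Bags: B1 = {1, 3, 8}  B2 = {1, 4, 8}  B3 = {1, 5, 8}  B4 = {1, 2, 8}  B5 = {3, 7, 8}  B6 = {1, 6, 8}
Tree: B1–B2, B2–B3, B2–B4, B1–B5, B1–B6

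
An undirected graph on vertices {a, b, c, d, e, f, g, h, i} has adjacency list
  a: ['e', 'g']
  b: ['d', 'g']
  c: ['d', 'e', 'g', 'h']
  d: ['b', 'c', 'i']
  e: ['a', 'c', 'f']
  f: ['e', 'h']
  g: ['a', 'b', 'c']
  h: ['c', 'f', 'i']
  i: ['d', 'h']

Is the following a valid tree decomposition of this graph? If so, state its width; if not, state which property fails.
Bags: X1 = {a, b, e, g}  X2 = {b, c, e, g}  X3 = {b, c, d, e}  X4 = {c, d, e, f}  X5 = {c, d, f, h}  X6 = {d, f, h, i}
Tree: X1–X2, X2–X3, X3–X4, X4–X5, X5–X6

Yes; width 3.

Every vertex of G appears in some bag (union = {a, b, c, d, e, f, g, h, i}); every edge is covered by a bag; and for each vertex v the set of bags containing v is connected in the bag tree. The decomposition is therefore valid. The largest bag has 4 vertices, so the width is 3.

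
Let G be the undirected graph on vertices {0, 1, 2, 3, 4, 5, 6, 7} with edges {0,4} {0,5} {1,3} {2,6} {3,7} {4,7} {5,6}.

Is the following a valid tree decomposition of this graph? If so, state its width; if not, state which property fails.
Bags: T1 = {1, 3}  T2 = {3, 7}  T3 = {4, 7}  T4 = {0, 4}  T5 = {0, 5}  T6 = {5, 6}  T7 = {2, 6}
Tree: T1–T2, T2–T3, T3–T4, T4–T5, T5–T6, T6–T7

Every vertex of G appears in some bag (union = {0, 1, 2, 3, 4, 5, 6, 7}); every edge is covered by a bag; and for each vertex v the set of bags containing v is connected in the bag tree. The decomposition is therefore valid. The largest bag has 2 vertices, so the width is 1.

Yes; width 1.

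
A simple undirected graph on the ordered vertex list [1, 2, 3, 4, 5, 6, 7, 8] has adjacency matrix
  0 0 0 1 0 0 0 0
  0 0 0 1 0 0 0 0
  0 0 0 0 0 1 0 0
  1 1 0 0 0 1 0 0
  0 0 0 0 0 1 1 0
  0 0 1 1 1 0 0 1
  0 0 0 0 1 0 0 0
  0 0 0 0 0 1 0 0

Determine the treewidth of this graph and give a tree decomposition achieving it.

Treewidth 1.
One such decomposition:
Bags: B1 = {4, 6}  B2 = {3, 6}  B3 = {6, 8}  B4 = {1, 4}  B5 = {5, 6}  B6 = {2, 4}  B7 = {5, 7}
Tree: B1–B2, B1–B3, B1–B4, B2–B5, B4–B6, B5–B7

Each bag holds 2 vertices, so the decomposition has width 1, which upper-bounds the treewidth. G has an edge, so its treewidth is at least 1. Hence tw(G) = 1 exactly.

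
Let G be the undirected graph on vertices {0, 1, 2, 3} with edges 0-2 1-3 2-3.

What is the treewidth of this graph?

1

A width-1 tree decomposition is:
Bags: B1 = {0, 2}  B2 = {2, 3}  B3 = {1, 3}
Tree: B1–B2, B2–B3
Each bag holds 2 vertices, so the decomposition has width 1, which upper-bounds the treewidth. G has an edge, so its treewidth is at least 1. The upper and lower bounds meet at 1, so that is the treewidth.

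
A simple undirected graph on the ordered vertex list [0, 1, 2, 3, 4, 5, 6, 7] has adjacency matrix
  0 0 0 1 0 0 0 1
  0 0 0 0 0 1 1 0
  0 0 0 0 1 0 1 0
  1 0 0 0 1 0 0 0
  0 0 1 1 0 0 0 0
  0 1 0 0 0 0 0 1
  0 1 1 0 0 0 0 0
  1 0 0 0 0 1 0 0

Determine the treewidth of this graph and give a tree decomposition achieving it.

Every bag has size at most 3, so the width is 3 − 1 = 2 and tw(G) ≤ 2. Since 0–7–5–1–6–2–4–3–0 is a cycle in G, G is not acyclic. Forests are exactly the graphs of treewidth ≤ 1, so tw(G) ≥ 2. Therefore the treewidth is 2.

Treewidth 2.
One such decomposition:
Bags: B1 = {0, 5, 7}  B2 = {0, 1, 5}  B3 = {0, 1, 6}  B4 = {0, 2, 6}  B5 = {0, 2, 4}  B6 = {0, 3, 4}
Tree: B1–B2, B2–B3, B3–B4, B4–B5, B5–B6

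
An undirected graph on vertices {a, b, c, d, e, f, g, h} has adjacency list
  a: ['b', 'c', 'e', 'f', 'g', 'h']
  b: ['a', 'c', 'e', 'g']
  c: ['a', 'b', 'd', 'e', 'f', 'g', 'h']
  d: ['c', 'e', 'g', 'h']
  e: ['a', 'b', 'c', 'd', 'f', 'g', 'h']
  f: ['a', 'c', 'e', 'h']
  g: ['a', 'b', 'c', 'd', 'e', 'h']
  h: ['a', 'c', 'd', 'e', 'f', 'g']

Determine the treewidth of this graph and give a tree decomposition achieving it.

Treewidth 4.
One such decomposition:
Bags: B1 = {c, d, e, g, h}  B2 = {a, c, e, g, h}  B3 = {a, c, e, f, h}  B4 = {a, b, c, e, g}
Tree: B1–B2, B2–B3, B2–B4

Every bag has size at most 5, so the width is 5 − 1 = 4 and tw(G) ≤ 4. Conversely, {c, d, e, g, h} is a clique of size 5, and the vertices of any clique must share a bag in every tree decomposition; so some bag has ≥ 5 vertices and tw(G) ≥ 4. The upper and lower bounds meet at 4, so that is the treewidth.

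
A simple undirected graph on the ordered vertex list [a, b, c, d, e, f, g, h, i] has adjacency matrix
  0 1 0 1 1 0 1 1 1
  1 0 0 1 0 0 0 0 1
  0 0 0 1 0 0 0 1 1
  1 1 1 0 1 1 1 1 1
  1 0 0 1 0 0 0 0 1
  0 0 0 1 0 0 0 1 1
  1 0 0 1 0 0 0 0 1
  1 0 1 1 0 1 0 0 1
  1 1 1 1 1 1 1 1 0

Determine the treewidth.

3

A width-3 tree decomposition is:
Bags: B1 = {a, d, h, i}  B2 = {a, b, d, i}  B3 = {c, d, h, i}  B4 = {a, d, e, i}  B5 = {a, d, g, i}  B6 = {d, f, h, i}
Tree: B1–B2, B1–B3, B1–B4, B4–B5, B3–B6
Each bag holds 4 vertices, so the decomposition has width 3, which upper-bounds the treewidth. Conversely, {a, d, g, i} is a clique of size 4, and the vertices of any clique must share a bag in every tree decomposition; so some bag has ≥ 4 vertices and tw(G) ≥ 3. Hence tw(G) = 3 exactly.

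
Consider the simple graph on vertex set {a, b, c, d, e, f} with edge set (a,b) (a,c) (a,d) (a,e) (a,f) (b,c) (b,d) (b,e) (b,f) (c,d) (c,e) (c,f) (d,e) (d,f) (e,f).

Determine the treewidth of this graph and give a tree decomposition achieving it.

Treewidth 5.
Bags: B1 = {a, b, c, d, e, f}
Tree: (single bag)

With just one bag of size 6, the width is 6 − 1 = 5, so tw(G) ≤ 5. Conversely, {a, b, c, d, e, f} is a clique of size 6, and the vertices of any clique must share a bag in every tree decomposition; so some bag has ≥ 6 vertices and tw(G) ≥ 5. Combining the bounds, tw(G) = 5.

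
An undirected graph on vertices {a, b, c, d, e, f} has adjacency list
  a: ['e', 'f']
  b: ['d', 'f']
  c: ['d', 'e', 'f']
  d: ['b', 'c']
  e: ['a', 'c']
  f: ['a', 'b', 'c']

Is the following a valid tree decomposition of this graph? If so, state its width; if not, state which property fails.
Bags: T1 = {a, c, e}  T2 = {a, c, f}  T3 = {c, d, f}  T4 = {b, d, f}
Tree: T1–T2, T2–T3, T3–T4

Vertex coverage: the bags together contain {a, b, c, d, e, f}, the full vertex set. Edge coverage: each edge of G has both endpoints in at least one bag. Running intersection: for every vertex, the bags containing it form a connected subtree. All three properties hold, so this is a valid tree decomposition of width max|bag| − 1 = 2, and hence tw(G) ≤ 2.

Yes; width 2.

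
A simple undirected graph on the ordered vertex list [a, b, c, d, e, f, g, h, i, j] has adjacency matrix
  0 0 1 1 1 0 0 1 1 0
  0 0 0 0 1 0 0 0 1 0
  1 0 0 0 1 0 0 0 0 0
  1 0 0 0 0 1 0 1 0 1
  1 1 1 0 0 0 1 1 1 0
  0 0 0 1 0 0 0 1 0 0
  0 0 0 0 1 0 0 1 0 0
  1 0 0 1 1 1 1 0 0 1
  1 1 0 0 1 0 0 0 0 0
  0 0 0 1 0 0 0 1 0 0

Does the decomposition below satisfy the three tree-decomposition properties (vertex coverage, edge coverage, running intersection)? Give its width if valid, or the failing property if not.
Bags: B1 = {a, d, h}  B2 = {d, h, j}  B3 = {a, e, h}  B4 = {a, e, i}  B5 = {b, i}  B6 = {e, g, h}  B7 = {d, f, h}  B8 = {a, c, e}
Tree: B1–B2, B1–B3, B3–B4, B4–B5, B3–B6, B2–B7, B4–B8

A tree decomposition must satisfy three properties: every vertex lies in some bag; for every edge, both endpoints lie together in some bag; and for every vertex, the bags containing it form a connected subtree. Here edge (e,b) lies in no bag, so the decomposition is invalid.

No — edge (e,b) lies in no bag.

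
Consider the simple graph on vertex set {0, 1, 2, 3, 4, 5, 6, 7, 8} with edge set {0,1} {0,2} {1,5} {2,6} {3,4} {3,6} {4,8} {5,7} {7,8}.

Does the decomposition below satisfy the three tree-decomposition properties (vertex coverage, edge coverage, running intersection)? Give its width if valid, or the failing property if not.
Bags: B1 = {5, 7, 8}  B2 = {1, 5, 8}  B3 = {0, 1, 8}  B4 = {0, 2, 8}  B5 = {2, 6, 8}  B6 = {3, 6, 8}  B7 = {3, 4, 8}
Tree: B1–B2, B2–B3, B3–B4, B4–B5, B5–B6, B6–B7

Yes; width 2.

Every vertex of G appears in some bag (union = {0, 1, 2, 3, 4, 5, 6, 7, 8}); every edge is covered by a bag; and for each vertex v the set of bags containing v is connected in the bag tree. The decomposition is therefore valid. The largest bag has 3 vertices, so the width is 2.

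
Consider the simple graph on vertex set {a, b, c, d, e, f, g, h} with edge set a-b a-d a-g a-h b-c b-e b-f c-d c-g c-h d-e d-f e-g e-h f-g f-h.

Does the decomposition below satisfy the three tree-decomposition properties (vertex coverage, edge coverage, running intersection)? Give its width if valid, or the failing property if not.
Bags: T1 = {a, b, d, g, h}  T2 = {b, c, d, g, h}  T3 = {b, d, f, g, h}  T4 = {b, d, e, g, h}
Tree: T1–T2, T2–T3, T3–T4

Yes; width 4.

Vertex coverage: the bags together contain {a, b, c, d, e, f, g, h}, the full vertex set. Edge coverage: each edge of G has both endpoints in at least one bag. Running intersection: for every vertex, the bags containing it form a connected subtree. All three properties hold, so this is a valid tree decomposition of width max|bag| − 1 = 4, and hence tw(G) ≤ 4.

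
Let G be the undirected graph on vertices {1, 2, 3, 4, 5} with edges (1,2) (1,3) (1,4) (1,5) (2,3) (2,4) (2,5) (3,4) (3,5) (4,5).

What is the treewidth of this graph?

A width-4 tree decomposition is:
Bags: B1 = {1, 2, 3, 4, 5}
Tree: (single bag)
A single bag containing all 5 vertices is trivially a valid decomposition of width 4. Conversely, {1, 2, 3, 4, 5} is a clique of size 5, and the vertices of any clique must share a bag in every tree decomposition; so some bag has ≥ 5 vertices and tw(G) ≥ 4. The upper and lower bounds meet at 4, so that is the treewidth.

4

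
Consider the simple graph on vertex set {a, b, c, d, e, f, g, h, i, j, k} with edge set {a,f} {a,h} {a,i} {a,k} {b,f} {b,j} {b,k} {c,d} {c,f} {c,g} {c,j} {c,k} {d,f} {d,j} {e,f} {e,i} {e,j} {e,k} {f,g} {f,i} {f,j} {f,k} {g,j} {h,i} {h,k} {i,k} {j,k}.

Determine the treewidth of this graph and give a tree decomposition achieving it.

Treewidth 3.
One optimal decomposition is:
Bags: B1 = {e, f, i, k}  B2 = {a, f, i, k}  B3 = {e, f, j, k}  B4 = {c, f, j, k}  B5 = {b, f, j, k}  B6 = {c, d, f, j}  B7 = {a, h, i, k}  B8 = {c, f, g, j}
Tree: B1–B2, B1–B3, B3–B4, B3–B5, B4–B6, B2–B7, B6–B8

Every bag has size at most 4, so the width is 4 − 1 = 3 and tw(G) ≤ 3. On the other hand G contains the 4-clique {a, h, i, k}. A clique must lie in a single bag of any decomposition, so no decomposition can have width below 3. Therefore the treewidth is 3.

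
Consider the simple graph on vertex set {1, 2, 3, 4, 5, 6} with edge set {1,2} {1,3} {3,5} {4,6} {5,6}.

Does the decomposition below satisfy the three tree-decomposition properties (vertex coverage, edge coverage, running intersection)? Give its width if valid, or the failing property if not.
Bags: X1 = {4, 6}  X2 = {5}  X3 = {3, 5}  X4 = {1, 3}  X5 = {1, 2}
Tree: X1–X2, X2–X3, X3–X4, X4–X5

No — edge (6,5) lies in no bag.

A tree decomposition must satisfy three properties: every vertex lies in some bag; for every edge, both endpoints lie together in some bag; and for every vertex, the bags containing it form a connected subtree. Here edge (6,5) lies in no bag, so the decomposition is invalid.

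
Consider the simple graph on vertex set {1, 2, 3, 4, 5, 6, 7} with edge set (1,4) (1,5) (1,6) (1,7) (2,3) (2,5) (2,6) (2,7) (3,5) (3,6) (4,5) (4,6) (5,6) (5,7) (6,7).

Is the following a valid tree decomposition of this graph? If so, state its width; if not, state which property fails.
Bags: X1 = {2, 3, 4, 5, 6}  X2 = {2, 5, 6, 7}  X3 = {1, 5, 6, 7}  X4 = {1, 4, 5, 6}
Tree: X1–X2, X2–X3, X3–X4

A tree decomposition must satisfy three properties: every vertex lies in some bag; for every edge, both endpoints lie together in some bag; and for every vertex, the bags containing it form a connected subtree. Here bags containing vertex 4 are not connected in the tree, so the decomposition is invalid.

No — bags containing vertex 4 are not connected in the tree.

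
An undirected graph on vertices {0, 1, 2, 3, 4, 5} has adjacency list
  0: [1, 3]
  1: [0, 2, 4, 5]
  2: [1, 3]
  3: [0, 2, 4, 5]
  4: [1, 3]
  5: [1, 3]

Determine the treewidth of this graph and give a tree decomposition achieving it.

Treewidth 2.
One such decomposition:
Bags: B1 = {1, 3, 4}  B2 = {0, 1, 3}  B3 = {1, 2, 3}  B4 = {1, 3, 5}
Tree: B1–B2, B2–B3, B3–B4

The largest bag has 3 vertices, giving width 2; this decomposition certifies tw(G) ≤ 2. The edges 1–4–3–0–1 form a cycle, so G is not a tree and its treewidth is at least 2. Hence tw(G) = 2 exactly.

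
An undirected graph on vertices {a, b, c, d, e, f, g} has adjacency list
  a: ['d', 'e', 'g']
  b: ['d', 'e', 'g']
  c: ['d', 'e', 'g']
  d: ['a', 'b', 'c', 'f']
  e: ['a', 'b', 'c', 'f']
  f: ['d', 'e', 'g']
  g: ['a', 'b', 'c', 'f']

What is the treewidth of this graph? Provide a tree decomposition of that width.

Each bag holds 4 vertices, so the decomposition has width 3, which upper-bounds the treewidth. For the lower bound: the 4 vertex sets {c,g}, {a,e}, {d}, {f} are disjoint, each induces a connected subgraph, and every pair is joined by at least one edge of G. Contracting each set to a single vertex therefore yields K_{4} as a minor, and since treewidth is minor-monotone, tw(G) ≥ tw(K_{4}) = 3. Combining the bounds, tw(G) = 3.

Treewidth 3.
Bags: B1 = {c, d, e, g}  B2 = {a, d, e, g}  B3 = {d, e, f, g}  B4 = {b, d, e, g}
Tree: B1–B2, B2–B3, B3–B4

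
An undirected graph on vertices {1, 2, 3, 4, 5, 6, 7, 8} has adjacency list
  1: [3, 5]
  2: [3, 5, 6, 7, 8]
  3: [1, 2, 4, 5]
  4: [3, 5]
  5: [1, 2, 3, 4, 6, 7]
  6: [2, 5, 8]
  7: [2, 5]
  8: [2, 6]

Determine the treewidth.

2

A width-2 tree decomposition is:
Bags: B1 = {3, 4, 5}  B2 = {2, 3, 5}  B3 = {2, 5, 6}  B4 = {1, 3, 5}  B5 = {2, 6, 8}  B6 = {2, 5, 7}
Tree: B1–B2, B2–B3, B2–B4, B3–B5, B3–B6
Each bag holds 3 vertices, so the decomposition has width 2, which upper-bounds the treewidth. On the other hand G contains the 3-clique {2, 6, 8}. A clique must lie in a single bag of any decomposition, so no decomposition can have width below 2. Therefore the treewidth is 2.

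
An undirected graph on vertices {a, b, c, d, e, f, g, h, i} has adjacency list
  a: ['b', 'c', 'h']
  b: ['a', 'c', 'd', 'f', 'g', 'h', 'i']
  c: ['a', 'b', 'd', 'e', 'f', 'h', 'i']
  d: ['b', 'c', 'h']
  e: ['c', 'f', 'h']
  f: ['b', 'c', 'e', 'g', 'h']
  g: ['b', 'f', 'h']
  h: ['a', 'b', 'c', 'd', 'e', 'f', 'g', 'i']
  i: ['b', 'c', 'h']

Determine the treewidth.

A width-3 tree decomposition is:
Bags: B1 = {c, e, f, h}  B2 = {b, c, f, h}  B3 = {b, f, g, h}  B4 = {a, b, c, h}  B5 = {b, c, d, h}  B6 = {b, c, h, i}
Tree: B1–B2, B2–B3, B2–B4, B2–B5, B2–B6
Every bag has size at most 4, so the width is 4 − 1 = 3 and tw(G) ≤ 3. Conversely, {c, e, f, h} is a clique of size 4, and the vertices of any clique must share a bag in every tree decomposition; so some bag has ≥ 4 vertices and tw(G) ≥ 3. Combining the bounds, tw(G) = 3.

3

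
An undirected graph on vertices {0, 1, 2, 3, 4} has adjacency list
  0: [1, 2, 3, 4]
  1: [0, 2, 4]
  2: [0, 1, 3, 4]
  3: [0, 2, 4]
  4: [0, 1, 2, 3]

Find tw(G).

3

A width-3 tree decomposition is:
Bags: B1 = {0, 2, 3, 4}  B2 = {0, 1, 2, 4}
Tree: B1–B2
Each bag holds 4 vertices, so the decomposition has width 3, which upper-bounds the treewidth. On the other hand G contains the 4-clique {0, 1, 2, 4}. A clique must lie in a single bag of any decomposition, so no decomposition can have width below 3. Therefore the treewidth is 3.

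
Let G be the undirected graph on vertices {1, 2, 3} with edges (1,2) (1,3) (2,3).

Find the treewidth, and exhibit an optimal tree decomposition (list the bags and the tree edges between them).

Treewidth 2.
Bags: B1 = {1, 2, 3}
Tree: (single bag)

A single bag containing all 3 vertices is trivially a valid decomposition of width 2. Conversely, {1, 2, 3} is a clique of size 3, and the vertices of any clique must share a bag in every tree decomposition; so some bag has ≥ 3 vertices and tw(G) ≥ 2. The upper and lower bounds meet at 2, so that is the treewidth.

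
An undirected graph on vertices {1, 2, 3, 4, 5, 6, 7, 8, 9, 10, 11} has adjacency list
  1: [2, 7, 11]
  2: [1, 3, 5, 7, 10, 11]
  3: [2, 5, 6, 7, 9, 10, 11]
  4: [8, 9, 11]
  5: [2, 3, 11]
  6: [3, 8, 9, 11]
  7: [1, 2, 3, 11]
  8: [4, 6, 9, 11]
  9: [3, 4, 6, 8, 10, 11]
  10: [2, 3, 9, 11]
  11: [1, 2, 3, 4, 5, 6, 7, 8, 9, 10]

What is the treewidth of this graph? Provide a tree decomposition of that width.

Treewidth 3.
One optimal decomposition is:
Bags: B1 = {2, 3, 5, 11}  B2 = {2, 3, 7, 11}  B3 = {2, 3, 10, 11}  B4 = {3, 9, 10, 11}  B5 = {3, 6, 9, 11}  B6 = {1, 2, 7, 11}  B7 = {6, 8, 9, 11}  B8 = {4, 8, 9, 11}
Tree: B1–B2, B1–B3, B3–B4, B4–B5, B2–B6, B5–B7, B7–B8

Each bag holds 4 vertices, so the decomposition has width 3, which upper-bounds the treewidth. On the other hand G contains the 4-clique {4, 8, 9, 11}. A clique must lie in a single bag of any decomposition, so no decomposition can have width below 3. The upper and lower bounds meet at 3, so that is the treewidth.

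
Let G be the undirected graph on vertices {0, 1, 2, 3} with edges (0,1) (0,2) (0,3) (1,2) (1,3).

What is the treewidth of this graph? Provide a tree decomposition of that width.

Every bag has size at most 3, so the width is 3 − 1 = 2 and tw(G) ≤ 2. For the lower bound, the 3 vertices {0, 1, 2} are pairwise adjacent, and any tree decomposition puts a clique entirely inside one bag — forcing width ≥ 2. Combining the bounds, tw(G) = 2.

Treewidth 2.
Bags: B1 = {0, 1, 2}  B2 = {0, 1, 3}
Tree: B1–B2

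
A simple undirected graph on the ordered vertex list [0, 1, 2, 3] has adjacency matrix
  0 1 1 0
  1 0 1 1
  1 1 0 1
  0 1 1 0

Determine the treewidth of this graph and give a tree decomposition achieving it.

Each bag holds 3 vertices, so the decomposition has width 2, which upper-bounds the treewidth. For the lower bound, the 3 vertices {0, 1, 2} are pairwise adjacent, and any tree decomposition puts a clique entirely inside one bag — forcing width ≥ 2. Therefore the treewidth is 2.

Treewidth 2.
One such decomposition:
Bags: B1 = {1, 2, 3}  B2 = {0, 1, 2}
Tree: B1–B2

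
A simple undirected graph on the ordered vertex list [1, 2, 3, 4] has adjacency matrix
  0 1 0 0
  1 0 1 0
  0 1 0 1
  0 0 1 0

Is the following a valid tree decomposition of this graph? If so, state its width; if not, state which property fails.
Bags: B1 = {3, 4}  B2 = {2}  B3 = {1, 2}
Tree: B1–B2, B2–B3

No — edge (3,2) lies in no bag.

A tree decomposition must satisfy three properties: every vertex lies in some bag; for every edge, both endpoints lie together in some bag; and for every vertex, the bags containing it form a connected subtree. Here edge (3,2) lies in no bag, so the decomposition is invalid.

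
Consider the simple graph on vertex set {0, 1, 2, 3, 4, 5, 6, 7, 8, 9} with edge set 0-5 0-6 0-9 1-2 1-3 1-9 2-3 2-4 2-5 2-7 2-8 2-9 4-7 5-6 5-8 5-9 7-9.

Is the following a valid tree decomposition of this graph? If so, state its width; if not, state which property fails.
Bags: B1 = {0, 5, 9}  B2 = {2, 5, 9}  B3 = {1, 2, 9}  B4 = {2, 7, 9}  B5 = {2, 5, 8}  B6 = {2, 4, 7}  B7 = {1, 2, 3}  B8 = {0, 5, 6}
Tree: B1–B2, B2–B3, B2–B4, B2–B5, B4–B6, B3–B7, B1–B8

Vertex coverage: the bags together contain {0, 1, 2, 3, 4, 5, 6, 7, 8, 9}, the full vertex set. Edge coverage: each edge of G has both endpoints in at least one bag. Running intersection: for every vertex, the bags containing it form a connected subtree. All three properties hold, so this is a valid tree decomposition of width max|bag| − 1 = 2, and hence tw(G) ≤ 2.

Yes; width 2.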